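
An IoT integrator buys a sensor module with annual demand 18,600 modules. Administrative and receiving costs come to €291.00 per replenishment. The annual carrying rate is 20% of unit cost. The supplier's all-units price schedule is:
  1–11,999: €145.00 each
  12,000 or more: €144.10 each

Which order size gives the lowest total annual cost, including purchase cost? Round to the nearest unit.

Q* ≈ 611 modules

Holding cost per unit per year at price C is H = 0.20·C.
Evaluate total cost at each tier's feasible EOQ or, if the EOQ is below the tier, at the tier's minimum quantity.
EOQ at €145.00 = 611.0 (feasible in tier 1): TC = 18,600×€145.00 + (18,600/611.0)×291 + (611.0/2)×0.20×€145.00 = €2,714,718.09.
EOQ at €144.10 = 612.9 < 12000, so use break Q=12000: TC = 18,600×€144.10 + (18,600/12000.0)×291 + (12000.0/2)×0.20×€144.10 = €2,853,631.05.
Lowest total cost is €2,714,718.09 at Q = 611.0.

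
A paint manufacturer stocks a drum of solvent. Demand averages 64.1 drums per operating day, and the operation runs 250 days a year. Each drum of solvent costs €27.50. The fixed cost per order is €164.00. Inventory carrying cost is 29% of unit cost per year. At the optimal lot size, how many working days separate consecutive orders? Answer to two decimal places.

Annual demand D = 64.1 × 250 = 16,025.
Holding cost H = 0.29 × €27.50 = €7.9750 per unit per year.
Q* = √(2DS/H) = √(2 × 16,025 × 164 / 7.975) ≈ 811.84.
Cycle time = Q*/D × 250 = 811.84 / 16,025 × 250 ≈ 12.665 days.

T ≈ 12.67 days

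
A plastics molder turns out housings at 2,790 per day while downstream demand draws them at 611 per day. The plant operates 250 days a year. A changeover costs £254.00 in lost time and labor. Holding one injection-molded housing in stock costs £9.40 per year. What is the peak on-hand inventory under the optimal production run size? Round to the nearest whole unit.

I_max ≈ 2,539 housings

Annual demand D = 611 × 250 = 152,750.
Production build-up factor (1 − d/p) = 1 − 611/2,790 = 0.7810.
Q* = √(2DS / (H(1 − d/p))) = √(2 × 152,750 × 254 / (9.4 × 0.7810)).
= √(77,597,000 / 7.3414) ≈ 3251.113.
Maximum inventory = Q*(1 − d/p) = 3251.113 × 0.7810 ≈ 2539.131.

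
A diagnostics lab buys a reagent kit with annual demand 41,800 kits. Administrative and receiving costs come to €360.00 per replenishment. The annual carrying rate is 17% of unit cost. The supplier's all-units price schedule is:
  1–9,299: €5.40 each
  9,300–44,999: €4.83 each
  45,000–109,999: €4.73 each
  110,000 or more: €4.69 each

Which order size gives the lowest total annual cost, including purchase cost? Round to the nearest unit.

Q* ≈ 9,300 kits

Holding cost per unit per year at price C is H = 0.17·C.
Evaluate total cost at each tier's feasible EOQ or, if the EOQ is below the tier, at the tier's minimum quantity.
EOQ at €5.40 = 5725.8 (feasible in tier 1): TC = 41,800×€5.40 + (41,800/5725.8)×360 + (5725.8/2)×0.17×€5.40 = €230,976.25.
EOQ at €4.83 = 6054.2 < 9300, so use break Q=9300: TC = 41,800×€4.83 + (41,800/9300.0)×360 + (9300.0/2)×0.17×€4.83 = €207,330.18.
EOQ at €4.73 = 6117.9 < 45000, so use break Q=45000: TC = 41,800×€4.73 + (41,800/45000.0)×360 + (45000.0/2)×0.17×€4.73 = €216,140.65.
EOQ at €4.69 = 6143.9 < 110000, so use break Q=110000: TC = 41,800×€4.69 + (41,800/110000.0)×360 + (110000.0/2)×0.17×€4.69 = €240,030.30.
Lowest total cost is €207,330.18 at Q = 9300.0.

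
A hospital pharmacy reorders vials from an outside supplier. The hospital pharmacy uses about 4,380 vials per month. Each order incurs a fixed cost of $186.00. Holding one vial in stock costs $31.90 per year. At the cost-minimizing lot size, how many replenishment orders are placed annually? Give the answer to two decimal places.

Annual demand D = 4,380 × 12 = 52,560.
EOQ = √(2DS/H) = √(2 × 52,560 × 186 / 31.9) ≈ 782.90.
Orders per year = D / Q* = 52,560 / 782.90 ≈ 67.135.

N ≈ 67.14 orders per year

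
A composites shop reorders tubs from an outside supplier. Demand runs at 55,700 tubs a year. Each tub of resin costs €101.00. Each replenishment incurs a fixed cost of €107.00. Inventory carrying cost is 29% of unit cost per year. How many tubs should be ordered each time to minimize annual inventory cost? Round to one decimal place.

Q* ≈ 637.9 tubs

Holding cost H = 0.29 × €101.00 = €29.2900 per unit per year.
EOQ = √(2DS / H) = √(2 × 55,700 × 107 / 29.29).
= √(11,919,800 / 29.29) = √406,958.0061 ≈ 637.933.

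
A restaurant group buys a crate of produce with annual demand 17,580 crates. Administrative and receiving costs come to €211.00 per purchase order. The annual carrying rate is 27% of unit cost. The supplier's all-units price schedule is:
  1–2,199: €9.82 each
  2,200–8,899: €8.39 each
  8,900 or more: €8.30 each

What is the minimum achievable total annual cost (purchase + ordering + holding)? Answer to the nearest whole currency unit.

Holding cost per unit per year at price C is H = 0.27·C.
For each price level, check whether its EOQ is feasible; otherwise the best quantity at that price is the breakpoint.
EOQ at €9.82 = 1672.7 (feasible in tier 1): TC = 17,580×€9.82 + (17,580/1672.7)×211 + (1672.7/2)×0.27×€9.82 = €177,070.70.
EOQ at €8.39 = 1809.7 < 2200, so use break Q=2200: TC = 17,580×€8.39 + (17,580/2200.0)×211 + (2200.0/2)×0.27×€8.39 = €151,674.11.
EOQ at €8.30 = 1819.5 < 8900, so use break Q=8900: TC = 17,580×€8.30 + (17,580/8900.0)×211 + (8900.0/2)×0.27×€8.30 = €156,303.23.
Lowest total cost among the candidates is at Q = 2200.0.

TC* ≈ €151,674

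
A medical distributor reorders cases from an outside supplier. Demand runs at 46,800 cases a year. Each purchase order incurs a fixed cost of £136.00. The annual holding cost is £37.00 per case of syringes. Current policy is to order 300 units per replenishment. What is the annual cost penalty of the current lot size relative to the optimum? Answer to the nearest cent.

Extra cost ≈ £5,063.58 per year

EOQ = √(2DS/H) = √(2 × 46,800 × 136 / 37) ≈ 586.55.
Cost at Q* = (D/Q*)S + (Q*/2)H = √(2DSH) ≈ £21,702.42.
Cost at Q = 300: (46,800/300)×136 + (300/2)×37 = £21,216.00 + £5,550.00 = £26,766.00.
Excess = £26,766.00 − £21,702.42 = £5,063.58.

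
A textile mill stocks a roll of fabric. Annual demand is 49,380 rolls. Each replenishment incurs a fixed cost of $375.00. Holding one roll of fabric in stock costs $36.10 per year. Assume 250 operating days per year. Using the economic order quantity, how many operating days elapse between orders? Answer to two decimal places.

T ≈ 5.13 days

The optimal lot size = √(2DS/H) = √(2 × 49,380 × 375 / 36.1) ≈ 1012.87.
Cycle time = Q*/D × 250 = 1012.87 / 49,380 × 250 ≈ 5.128 days.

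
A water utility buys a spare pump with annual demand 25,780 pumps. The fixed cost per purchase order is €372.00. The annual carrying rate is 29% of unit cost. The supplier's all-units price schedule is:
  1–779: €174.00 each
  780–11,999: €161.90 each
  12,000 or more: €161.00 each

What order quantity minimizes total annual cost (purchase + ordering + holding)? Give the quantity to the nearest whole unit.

Holding cost per unit per year at price C is H = 0.29·C.
Candidates are each tier's EOQ (if it falls in that tier) and each price-break quantity.
EOQ at €174.00 = 616.5 (feasible in tier 1): TC = 25,780×€174.00 + (25,780/616.5)×372 + (616.5/2)×0.29×€174.00 = €4,516,830.11.
EOQ at €161.90 = 639.2 < 780, so use break Q=780: TC = 25,780×€161.90 + (25,780/780.0)×372 + (780.0/2)×0.29×€161.90 = €4,204,387.97.
EOQ at €161.00 = 640.9 < 12000, so use break Q=12000: TC = 25,780×€161.00 + (25,780/12000.0)×372 + (12000.0/2)×0.29×€161.00 = €4,431,519.18.
Lowest total cost is €4,204,387.97 at Q = 780.0.

Q* ≈ 780 pumps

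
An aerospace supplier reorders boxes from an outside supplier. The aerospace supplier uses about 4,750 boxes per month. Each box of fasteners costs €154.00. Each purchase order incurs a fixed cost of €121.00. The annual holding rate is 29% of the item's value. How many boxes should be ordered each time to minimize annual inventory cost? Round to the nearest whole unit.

Annual demand D = 4,750 × 12 = 57,000.
Holding cost H = 0.29 × €154.00 = €44.6600 per unit per year.
EOQ = √(2DS / H) = √(2 × 57,000 × 121 / 44.66).
= √(13,794,000 / 44.66) = √308,866.9951 ≈ 555.758.

Q* ≈ 556 boxes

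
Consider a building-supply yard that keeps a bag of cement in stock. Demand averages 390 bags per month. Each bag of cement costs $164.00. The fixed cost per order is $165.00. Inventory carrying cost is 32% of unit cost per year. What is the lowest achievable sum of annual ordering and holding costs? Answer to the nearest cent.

Annual demand D = 390 × 12 = 4,680.
Holding cost H = 0.32 × $164.00 = $52.4800 per unit per year.
The optimal lot size = √(2DS/H) = √(2 × 4,680 × 165 / 52.48) ≈ 171.55.
At the optimum the two cost components are equal, so total cost = 2·(Q*/2)H = Q*·H.
Minimum total = √(2DSH) = √(2 × 4,680 × 165 × 52.48) ≈ 9002.784.

TC* ≈ $9,002.78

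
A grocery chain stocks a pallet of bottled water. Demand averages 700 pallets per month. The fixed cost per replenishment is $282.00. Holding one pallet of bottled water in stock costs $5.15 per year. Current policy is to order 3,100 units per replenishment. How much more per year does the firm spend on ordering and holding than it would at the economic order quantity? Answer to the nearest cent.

Annual demand D = 700 × 12 = 8,400.
EOQ = √(2DS/H) = √(2 × 8,400 × 282 / 5.15) ≈ 959.13.
Cost at Q* = (D/Q*)S + (Q*/2)H = √(2DSH) ≈ $4,939.50.
Cost at Q = 3,100: (8,400/3,100)×282 + (3,100/2)×5.15 = $764.13 + $7,982.50 = $8,746.63.
Excess = $8,746.63 − $4,939.50 = $3,807.13.

Extra cost ≈ $3,807.13 per year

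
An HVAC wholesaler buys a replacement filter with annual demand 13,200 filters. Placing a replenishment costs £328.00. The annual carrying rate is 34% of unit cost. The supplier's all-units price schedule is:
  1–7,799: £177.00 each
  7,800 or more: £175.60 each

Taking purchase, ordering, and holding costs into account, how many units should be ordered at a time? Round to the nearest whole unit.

Holding cost per unit per year at price C is H = 0.34·C.
Candidates are each tier's EOQ (if it falls in that tier) and each price-break quantity.
EOQ at £177.00 = 379.3 (feasible in tier 1): TC = 13,200×£177.00 + (13,200/379.3)×328 + (379.3/2)×0.34×£177.00 = £2,359,227.85.
EOQ at £175.60 = 380.8 < 7800, so use break Q=7800: TC = 13,200×£175.60 + (13,200/7800.0)×328 + (7800.0/2)×0.34×£175.60 = £2,551,320.68.
Lowest total cost is £2,359,227.85 at Q = 379.3.

Q* ≈ 379 filters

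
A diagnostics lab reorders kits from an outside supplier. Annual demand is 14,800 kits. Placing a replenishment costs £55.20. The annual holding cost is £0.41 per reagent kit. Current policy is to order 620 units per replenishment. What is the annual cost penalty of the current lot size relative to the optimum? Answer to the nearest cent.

EOQ = √(2DS/H) = √(2 × 14,800 × 55.2 / 0.41) ≈ 1996.29.
Cost at Q* = (D/Q*)S + (Q*/2)H = √(2DSH) ≈ £818.48.
Cost at Q = 620: (14,800/620)×55.2 + (620/2)×0.41 = £1,317.68 + £127.10 = £1,444.78.
Excess = £1,444.78 − £818.48 = £626.30.

Extra cost ≈ £626.30 per year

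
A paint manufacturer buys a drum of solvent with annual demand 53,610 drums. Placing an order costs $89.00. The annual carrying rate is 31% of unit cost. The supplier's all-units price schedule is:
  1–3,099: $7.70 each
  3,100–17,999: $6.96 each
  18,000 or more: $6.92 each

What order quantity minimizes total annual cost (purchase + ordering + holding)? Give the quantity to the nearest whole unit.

Holding cost per unit per year at price C is H = 0.31·C.
For each price level, check whether its EOQ is feasible; otherwise the best quantity at that price is the breakpoint.
EOQ at $7.70 = 1999.4 (feasible in tier 1): TC = 53,610×$7.70 + (53,610/1999.4)×89 + (1999.4/2)×0.31×$7.70 = $417,569.64.
EOQ at $6.96 = 2103.0 < 3100, so use break Q=3100: TC = 53,610×$6.96 + (53,610/3100.0)×89 + (3100.0/2)×0.31×$6.96 = $378,009.01.
EOQ at $6.92 = 2109.1 < 18000, so use break Q=18000: TC = 53,610×$6.92 + (53,610/18000.0)×89 + (18000.0/2)×0.31×$6.92 = $390,553.07.
Lowest total cost is $378,009.01 at Q = 3100.0.

Q* ≈ 3,100 drums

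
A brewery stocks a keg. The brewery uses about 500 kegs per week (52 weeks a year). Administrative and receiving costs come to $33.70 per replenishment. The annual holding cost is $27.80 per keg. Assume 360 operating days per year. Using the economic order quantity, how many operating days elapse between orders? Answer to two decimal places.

T ≈ 3.48 days

Annual demand D = 500 × 52 = 26,000.
The optimal lot size = √(2DS/H) = √(2 × 26,000 × 33.7 / 27.8) ≈ 251.07.
Cycle time = Q*/D × 360 = 251.07 / 26,000 × 360 ≈ 3.476 days.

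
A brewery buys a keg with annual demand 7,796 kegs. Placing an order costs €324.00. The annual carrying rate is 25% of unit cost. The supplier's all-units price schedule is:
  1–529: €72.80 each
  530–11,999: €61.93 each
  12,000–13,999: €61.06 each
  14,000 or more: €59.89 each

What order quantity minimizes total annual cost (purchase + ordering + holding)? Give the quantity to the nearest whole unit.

Q* ≈ 571 kegs

Holding cost per unit per year at price C is H = 0.25·C.
Candidates are each tier's EOQ (if it falls in that tier) and each price-break quantity.
EOQ at €72.80 = 526.9 (feasible in tier 1): TC = 7,796×€72.80 + (7,796/526.9)×324 + (526.9/2)×0.25×€72.80 = €577,137.49.
EOQ at €61.93 = 571.2 (feasible in tier 2): TC = 7,796×€61.93 + (7,796/571.2)×324 + (571.2/2)×0.25×€61.93 = €491,650.18.
EOQ at €61.06 = 575.3 < 12000, so use break Q=12000: TC = 7,796×€61.06 + (7,796/12000.0)×324 + (12000.0/2)×0.25×€61.06 = €567,824.25.
EOQ at €59.89 = 580.9 < 14000, so use break Q=14000: TC = 7,796×€59.89 + (7,796/14000.0)×324 + (14000.0/2)×0.25×€59.89 = €571,890.36.
Lowest total cost is €491,650.18 at Q = 571.2.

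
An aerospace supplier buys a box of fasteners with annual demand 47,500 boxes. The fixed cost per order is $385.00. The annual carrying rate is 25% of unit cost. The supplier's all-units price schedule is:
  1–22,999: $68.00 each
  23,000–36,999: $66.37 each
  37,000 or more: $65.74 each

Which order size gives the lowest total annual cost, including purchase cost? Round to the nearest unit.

Holding cost per unit per year at price C is H = 0.25·C.
Evaluate total cost at each tier's feasible EOQ or, if the EOQ is below the tier, at the tier's minimum quantity.
EOQ at $68.00 = 1466.8 (feasible in tier 1): TC = 47,500×$68.00 + (47,500/1466.8)×385 + (1466.8/2)×0.25×$68.00 = $3,254,935.42.
EOQ at $66.37 = 1484.7 < 23000, so use break Q=23000: TC = 47,500×$66.37 + (47,500/23000.0)×385 + (23000.0/2)×0.25×$66.37 = $3,344,183.86.
EOQ at $65.74 = 1491.8 < 37000, so use break Q=37000: TC = 47,500×$65.74 + (47,500/37000.0)×385 + (37000.0/2)×0.25×$65.74 = $3,427,191.76.
Lowest total cost is $3,254,935.42 at Q = 1466.8.

Q* ≈ 1,467 boxes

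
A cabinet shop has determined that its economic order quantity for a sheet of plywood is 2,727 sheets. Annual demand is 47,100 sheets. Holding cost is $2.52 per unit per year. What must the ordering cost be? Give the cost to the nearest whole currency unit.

S ≈ $199

Squaring Q* = √(2DS/H) gives Q*² = 2DS/H.
From Q* = √(2DS/H): S = Q*²H / (2D) = 2,727² × 2.52 / (2 × 47,100) = 198.9390.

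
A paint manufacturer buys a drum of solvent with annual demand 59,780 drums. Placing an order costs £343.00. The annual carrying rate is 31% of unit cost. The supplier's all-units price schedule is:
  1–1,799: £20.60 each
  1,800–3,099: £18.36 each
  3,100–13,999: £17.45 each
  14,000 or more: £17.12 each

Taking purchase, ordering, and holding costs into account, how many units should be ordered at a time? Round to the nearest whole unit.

Holding cost per unit per year at price C is H = 0.31·C.
Candidates are each tier's EOQ (if it falls in that tier) and each price-break quantity.
Tier 1 (£20.60): EOQ = 2534.1 exceeds tier's upper bound 1799, so this tier is dominated.
EOQ at £18.36 = 2684.2 (feasible in tier 2): TC = 59,780×£18.36 + (59,780/2684.2)×343 + (2684.2/2)×0.31×£18.36 = £1,112,838.47.
EOQ at £17.45 = 2753.4 < 3100, so use break Q=3100: TC = 59,780×£17.45 + (59,780/3100.0)×343 + (3100.0/2)×0.31×£17.45 = £1,058,160.09.
EOQ at £17.12 = 2779.8 < 14000, so use break Q=14000: TC = 59,780×£17.12 + (59,780/14000.0)×343 + (14000.0/2)×0.31×£17.12 = £1,062,048.61.
Lowest total cost is £1,058,160.09 at Q = 3100.0.

Q* ≈ 3,100 drums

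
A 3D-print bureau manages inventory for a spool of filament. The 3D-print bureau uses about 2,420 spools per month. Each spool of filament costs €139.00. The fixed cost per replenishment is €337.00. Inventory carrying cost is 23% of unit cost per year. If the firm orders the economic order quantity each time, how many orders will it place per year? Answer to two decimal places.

Annual demand D = 2,420 × 12 = 29,040.
Holding cost H = 0.23 × €139.00 = €31.9700 per unit per year.
The optimal lot size = √(2DS/H) = √(2 × 29,040 × 337 / 31.97) ≈ 782.45.
Orders per year = D / Q* = 29,040 / 782.45 ≈ 37.114.

N ≈ 37.11 orders per year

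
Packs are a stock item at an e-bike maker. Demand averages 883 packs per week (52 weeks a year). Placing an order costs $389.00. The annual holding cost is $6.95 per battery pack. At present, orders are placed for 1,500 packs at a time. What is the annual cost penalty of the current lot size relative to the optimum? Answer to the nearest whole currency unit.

Annual demand D = 883 × 52 = 45,916.
EOQ = √(2DS/H) = √(2 × 45,916 × 389 / 6.95) ≈ 2267.15.
Cost at Q* = (D/Q*)S + (Q*/2)H = √(2DSH) ≈ $15,756.66.
Cost at Q = 1,500: (45,916/1,500)×389 + (1,500/2)×6.95 = $11,907.55 + $5,212.50 = $17,120.05.
Excess = $17,120.05 − $15,756.66 = $1,363.39.

Extra cost ≈ $1,363 per year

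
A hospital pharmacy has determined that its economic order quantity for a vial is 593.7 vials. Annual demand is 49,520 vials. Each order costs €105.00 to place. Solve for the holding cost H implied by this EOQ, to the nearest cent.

Invert the EOQ relation Q*² = 2DS/H.
From Q* = √(2DS/H): H = 2DS / Q*² = 2 × 49,520 × 105 / 593.7² = 29.5030.

H ≈ €29.50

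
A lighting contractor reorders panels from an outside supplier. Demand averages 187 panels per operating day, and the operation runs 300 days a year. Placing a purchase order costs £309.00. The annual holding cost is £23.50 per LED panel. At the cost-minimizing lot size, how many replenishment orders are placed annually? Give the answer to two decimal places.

N ≈ 46.19 orders per year

Annual demand D = 187 × 300 = 56,100.
EOQ = √(2DS/H) = √(2 × 56,100 × 309 / 23.5) ≈ 1214.62.
Orders per year = D / Q* = 56,100 / 1214.62 ≈ 46.187.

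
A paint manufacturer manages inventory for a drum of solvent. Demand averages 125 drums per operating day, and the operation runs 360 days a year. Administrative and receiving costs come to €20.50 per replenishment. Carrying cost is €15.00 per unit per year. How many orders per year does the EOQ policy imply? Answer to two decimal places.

N ≈ 128.31 orders per year

Annual demand D = 125 × 360 = 45,000.
Q* = √(2DS/H) = √(2 × 45,000 × 20.5 / 15) ≈ 350.71.
Orders per year = D / Q* = 45,000 / 350.71 ≈ 128.310.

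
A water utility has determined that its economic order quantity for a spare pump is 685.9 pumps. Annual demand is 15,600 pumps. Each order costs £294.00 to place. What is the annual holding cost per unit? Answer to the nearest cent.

Squaring Q* = √(2DS/H) gives Q*² = 2DS/H.
From Q* = √(2DS/H): H = 2DS / Q*² = 2 × 15,600 × 294 / 685.9² = 19.4976.

H ≈ £19.50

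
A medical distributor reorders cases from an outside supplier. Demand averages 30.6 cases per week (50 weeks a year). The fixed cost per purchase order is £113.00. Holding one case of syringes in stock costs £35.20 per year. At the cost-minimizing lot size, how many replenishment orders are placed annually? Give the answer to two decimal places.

Annual demand D = 30.6 × 50 = 1,530.
The optimal lot size = √(2DS/H) = √(2 × 1,530 × 113 / 35.2) ≈ 99.11.
Orders per year = D / Q* = 1,530 / 99.11 ≈ 15.437.

N ≈ 15.44 orders per year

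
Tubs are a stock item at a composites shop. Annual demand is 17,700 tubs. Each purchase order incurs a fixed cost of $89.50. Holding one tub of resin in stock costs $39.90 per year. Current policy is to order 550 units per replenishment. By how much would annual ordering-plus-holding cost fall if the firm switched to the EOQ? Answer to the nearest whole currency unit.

Extra cost ≈ $2,609 per year

EOQ = √(2DS/H) = √(2 × 17,700 × 89.5 / 39.9) ≈ 281.79.
Cost at Q* = (D/Q*)S + (Q*/2)H = √(2DSH) ≈ $11,243.45.
Cost at Q = 550: (17,700/550)×89.5 + (550/2)×39.9 = $2,880.27 + $10,972.50 = $13,852.77.
Excess = $13,852.77 − $11,243.45 = $2,609.32.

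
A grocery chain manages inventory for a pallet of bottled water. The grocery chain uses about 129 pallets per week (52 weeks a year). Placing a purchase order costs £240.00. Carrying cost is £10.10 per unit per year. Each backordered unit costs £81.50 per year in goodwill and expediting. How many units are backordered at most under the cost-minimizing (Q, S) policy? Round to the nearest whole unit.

S* ≈ 66 pallets

Annual demand D = 129 × 52 = 6,708.
With planned backorders, Q* = √(2DS/H) · √((H+B)/B).
√(2DS/H) = √(2 × 6,708 × 240 / 10.1) = 564.620.
√((H+B)/B) = √((10.1+81.5)/81.5) = 1.0602.
Q* ≈ 598.584.
S* = Q* · H/(H+B) = 598.584 × 10.1/91.6 ≈ 66.001.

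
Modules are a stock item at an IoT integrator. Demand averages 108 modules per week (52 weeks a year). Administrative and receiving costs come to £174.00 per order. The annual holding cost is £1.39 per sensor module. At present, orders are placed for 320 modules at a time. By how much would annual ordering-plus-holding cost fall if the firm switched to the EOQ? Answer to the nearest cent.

Annual demand D = 108 × 52 = 5,616.
EOQ = √(2DS/H) = √(2 × 5,616 × 174 / 1.39) ≈ 1185.76.
Cost at Q* = (D/Q*)S + (Q*/2)H = √(2DSH) ≈ £1,648.20.
Cost at Q = 320: (5,616/320)×174 + (320/2)×1.39 = £3,053.70 + £222.40 = £3,276.10.
Excess = £3,276.10 − £1,648.20 = £1,627.90.

Extra cost ≈ £1,627.90 per year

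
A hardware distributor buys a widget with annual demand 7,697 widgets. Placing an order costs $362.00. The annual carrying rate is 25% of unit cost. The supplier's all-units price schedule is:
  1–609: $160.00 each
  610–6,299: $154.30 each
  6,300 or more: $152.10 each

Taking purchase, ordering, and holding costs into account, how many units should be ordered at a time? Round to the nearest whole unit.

Q* ≈ 610 widgets

Holding cost per unit per year at price C is H = 0.25·C.
Evaluate total cost at each tier's feasible EOQ or, if the EOQ is below the tier, at the tier's minimum quantity.
EOQ at $160.00 = 373.3 (feasible in tier 1): TC = 7,697×$160.00 + (7,697/373.3)×362 + (373.3/2)×0.25×$160.00 = $1,246,450.01.
EOQ at $154.30 = 380.1 < 610, so use break Q=610: TC = 7,697×$154.30 + (7,697/610.0)×362 + (610.0/2)×0.25×$154.30 = $1,203,980.20.
EOQ at $152.10 = 382.8 < 6300, so use break Q=6300: TC = 7,697×$152.10 + (7,697/6300.0)×362 + (6300.0/2)×0.25×$152.10 = $1,290,934.72.
Lowest total cost is $1,203,980.20 at Q = 610.0.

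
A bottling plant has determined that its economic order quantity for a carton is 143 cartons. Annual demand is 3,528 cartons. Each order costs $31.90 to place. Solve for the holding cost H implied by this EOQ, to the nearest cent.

H ≈ $11.01

Invert the EOQ relation Q*² = 2DS/H.
From Q* = √(2DS/H): H = 2DS / Q*² = 2 × 3,528 × 31.9 / 143² = 11.0072.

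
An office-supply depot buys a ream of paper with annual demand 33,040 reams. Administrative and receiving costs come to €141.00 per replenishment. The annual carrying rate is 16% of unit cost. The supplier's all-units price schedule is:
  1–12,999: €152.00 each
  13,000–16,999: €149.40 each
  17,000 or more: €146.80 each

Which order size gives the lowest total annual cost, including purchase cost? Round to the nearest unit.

Q* ≈ 619 reams

Holding cost per unit per year at price C is H = 0.16·C.
Candidates are each tier's EOQ (if it falls in that tier) and each price-break quantity.
EOQ at €152.00 = 619.0 (feasible in tier 1): TC = 33,040×€152.00 + (33,040/619.0)×141 + (619.0/2)×0.16×€152.00 = €5,037,133.11.
EOQ at €149.40 = 624.3 < 13000, so use break Q=13000: TC = 33,040×€149.40 + (33,040/13000.0)×141 + (13000.0/2)×0.16×€149.40 = €5,091,910.36.
EOQ at €146.80 = 629.8 < 17000, so use break Q=17000: TC = 33,040×€146.80 + (33,040/17000.0)×141 + (17000.0/2)×0.16×€146.80 = €5,050,194.04.
Lowest total cost is €5,037,133.11 at Q = 619.0.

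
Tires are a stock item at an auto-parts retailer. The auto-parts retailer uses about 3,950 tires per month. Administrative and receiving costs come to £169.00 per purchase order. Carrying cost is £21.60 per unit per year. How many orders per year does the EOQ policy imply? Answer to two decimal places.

Annual demand D = 3,950 × 12 = 47,400.
The optimal lot size = √(2DS/H) = √(2 × 47,400 × 169 / 21.6) ≈ 861.23.
Orders per year = D / Q* = 47,400 / 861.23 ≈ 55.037.

N ≈ 55.04 orders per year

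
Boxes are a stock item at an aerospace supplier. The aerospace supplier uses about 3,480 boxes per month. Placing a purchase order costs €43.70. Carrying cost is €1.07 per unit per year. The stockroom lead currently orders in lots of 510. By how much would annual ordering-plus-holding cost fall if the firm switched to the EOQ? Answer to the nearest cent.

Annual demand D = 3,480 × 12 = 41,760.
EOQ = √(2DS/H) = √(2 × 41,760 × 43.7 / 1.07) ≈ 1846.90.
Cost at Q* = (D/Q*)S + (Q*/2)H = √(2DSH) ≈ €1,976.19.
Cost at Q = 510: (41,760/510)×43.7 + (510/2)×1.07 = €3,578.26 + €272.85 = €3,851.11.
Excess = €3,851.11 − €1,976.19 = €1,874.92.

Extra cost ≈ €1,874.92 per year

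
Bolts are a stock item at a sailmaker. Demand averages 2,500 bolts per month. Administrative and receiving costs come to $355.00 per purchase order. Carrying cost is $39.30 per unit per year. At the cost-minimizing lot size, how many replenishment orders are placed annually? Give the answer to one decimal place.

Annual demand D = 2,500 × 12 = 30,000.
The optimal lot size = √(2DS/H) = √(2 × 30,000 × 355 / 39.3) ≈ 736.20.
Orders per year = D / Q* = 30,000 / 736.20 ≈ 40.750.

N ≈ 40.8 orders per year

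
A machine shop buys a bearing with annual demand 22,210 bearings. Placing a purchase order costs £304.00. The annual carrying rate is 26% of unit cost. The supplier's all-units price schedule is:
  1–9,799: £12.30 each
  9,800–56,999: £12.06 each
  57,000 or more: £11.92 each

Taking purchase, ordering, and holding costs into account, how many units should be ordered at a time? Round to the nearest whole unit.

Q* ≈ 2,055 bearings

Holding cost per unit per year at price C is H = 0.26·C.
Evaluate total cost at each tier's feasible EOQ or, if the EOQ is below the tier, at the tier's minimum quantity.
EOQ at £12.30 = 2054.9 (feasible in tier 1): TC = 22,210×£12.30 + (22,210/2054.9)×304 + (2054.9/2)×0.26×£12.30 = £279,754.51.
EOQ at £12.06 = 2075.2 < 9800, so use break Q=9800: TC = 22,210×£12.06 + (22,210/9800.0)×304 + (9800.0/2)×0.26×£12.06 = £283,906.00.
EOQ at £11.92 = 2087.4 < 57000, so use break Q=57000: TC = 22,210×£11.92 + (22,210/57000.0)×304 + (57000.0/2)×0.26×£11.92 = £353,188.85.
Lowest total cost is £279,754.51 at Q = 2054.9.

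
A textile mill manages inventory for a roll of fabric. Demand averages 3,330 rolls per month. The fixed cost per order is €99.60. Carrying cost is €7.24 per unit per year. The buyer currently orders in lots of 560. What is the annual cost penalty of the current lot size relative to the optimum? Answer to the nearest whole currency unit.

Annual demand D = 3,330 × 12 = 39,960.
EOQ = √(2DS/H) = √(2 × 39,960 × 99.6 / 7.24) ≈ 1048.55.
Cost at Q* = (D/Q*)S + (Q*/2)H = √(2DSH) ≈ €7,591.48.
Cost at Q = 560: (39,960/560)×99.6 + (560/2)×7.24 = €7,107.17 + €2,027.20 = €9,134.37.
Excess = €9,134.37 − €7,591.48 = €1,542.89.

Extra cost ≈ €1,543 per year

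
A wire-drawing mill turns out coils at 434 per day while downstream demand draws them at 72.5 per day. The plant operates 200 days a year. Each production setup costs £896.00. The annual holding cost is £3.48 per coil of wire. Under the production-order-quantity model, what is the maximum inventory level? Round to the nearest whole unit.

Annual demand D = 72.5 × 200 = 14,500.
Production build-up factor (1 − d/p) = 1 − 72.5/434 = 0.8329.
Q* = √(2DS / (H(1 − d/p))) = √(2 × 14,500 × 896 / (3.48 × 0.8329)).
= √(25,984,000 / 2.8987) ≈ 2994.016.
Maximum inventory = Q*(1 − d/p) = 2994.016 × 0.8329 ≈ 2493.863.

I_max ≈ 2,494 coils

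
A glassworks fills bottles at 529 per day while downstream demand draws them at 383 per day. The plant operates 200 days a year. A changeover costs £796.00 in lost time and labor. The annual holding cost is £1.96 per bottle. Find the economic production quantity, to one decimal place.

Annual demand D = 383 × 200 = 76,600.
Production build-up factor (1 − d/p) = 1 − 383/529 = 0.2760.
Q* = √(2DS / (H(1 − d/p))) = √(2 × 76,600 × 796 / (1.96 × 0.2760)).
= √(121,947,200 / 0.5409) ≈ 15014.445.

Q* ≈ 15,014.4 bottles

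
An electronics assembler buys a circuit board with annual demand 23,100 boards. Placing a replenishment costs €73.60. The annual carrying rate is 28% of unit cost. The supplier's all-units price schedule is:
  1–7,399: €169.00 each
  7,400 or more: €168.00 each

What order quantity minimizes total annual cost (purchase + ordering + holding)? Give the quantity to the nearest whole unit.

Q* ≈ 268 boards

Holding cost per unit per year at price C is H = 0.28·C.
For each price level, check whether its EOQ is feasible; otherwise the best quantity at that price is the breakpoint.
EOQ at €169.00 = 268.1 (feasible in tier 1): TC = 23,100×€169.00 + (23,100/268.1)×73.6 + (268.1/2)×0.28×€169.00 = €3,916,584.76.
EOQ at €168.00 = 268.9 < 7400, so use break Q=7400: TC = 23,100×€168.00 + (23,100/7400.0)×73.6 + (7400.0/2)×0.28×€168.00 = €4,055,077.75.
Lowest total cost is €3,916,584.76 at Q = 268.1.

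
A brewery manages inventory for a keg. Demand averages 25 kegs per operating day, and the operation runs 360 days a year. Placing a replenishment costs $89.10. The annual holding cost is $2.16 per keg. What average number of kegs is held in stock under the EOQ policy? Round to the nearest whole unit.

Annual demand D = 25 × 360 = 9,000.
The optimal lot size = √(2DS/H) = √(2 × 9,000 × 89.1 / 2.16) ≈ 861.68.
Average inventory = Q*/2 ≈ 861.68 / 2 = 430.842.

Average inventory ≈ 431 kegs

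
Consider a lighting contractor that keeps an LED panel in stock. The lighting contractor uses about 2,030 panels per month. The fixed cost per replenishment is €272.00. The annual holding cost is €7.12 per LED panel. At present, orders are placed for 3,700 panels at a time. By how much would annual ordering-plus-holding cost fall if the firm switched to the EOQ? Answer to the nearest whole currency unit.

Annual demand D = 2,030 × 12 = 24,360.
EOQ = √(2DS/H) = √(2 × 24,360 × 272 / 7.12) ≈ 1364.26.
Cost at Q* = (D/Q*)S + (Q*/2)H = √(2DSH) ≈ €9,713.55.
Cost at Q = 3,700: (24,360/3,700)×272 + (3,700/2)×7.12 = €1,790.79 + €13,172.00 = €14,962.79.
Excess = €14,962.79 − €9,713.55 = €5,249.24.

Extra cost ≈ €5,249 per year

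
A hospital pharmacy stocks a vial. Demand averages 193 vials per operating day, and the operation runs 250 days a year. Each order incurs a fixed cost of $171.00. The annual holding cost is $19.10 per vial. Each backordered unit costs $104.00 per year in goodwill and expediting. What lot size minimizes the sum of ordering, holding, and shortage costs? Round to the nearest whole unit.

Annual demand D = 193 × 250 = 48,250.
With planned backorders, Q* = √(2DS/H) · √((H+B)/B).
√(2DS/H) = √(2 × 48,250 × 171 / 19.1) = 929.491.
√((H+B)/B) = √((19.1+104)/104) = 1.0880.
Q* ≈ 1011.247.

Q* ≈ 1,011 vials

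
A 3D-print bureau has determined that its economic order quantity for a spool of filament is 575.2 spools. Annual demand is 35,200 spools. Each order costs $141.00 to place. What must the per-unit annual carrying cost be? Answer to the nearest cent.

Squaring Q* = √(2DS/H) gives Q*² = 2DS/H.
From Q* = √(2DS/H): H = 2DS / Q*² = 2 × 35,200 × 141 / 575.2² = 30.0023.

H ≈ $30.00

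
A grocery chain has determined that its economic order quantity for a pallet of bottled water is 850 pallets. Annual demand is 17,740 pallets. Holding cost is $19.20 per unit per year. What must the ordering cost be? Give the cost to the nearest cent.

The basic EOQ model gives Q* = √(2DS/H); rearrange for the unknown.
From Q* = √(2DS/H): S = Q*²H / (2D) = 850² × 19.2 / (2 × 17,740) = 390.9808.

S ≈ $390.98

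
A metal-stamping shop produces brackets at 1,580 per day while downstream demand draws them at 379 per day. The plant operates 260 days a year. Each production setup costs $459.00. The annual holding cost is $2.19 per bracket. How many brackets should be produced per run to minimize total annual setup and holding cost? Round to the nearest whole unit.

Annual demand D = 379 × 260 = 98,540.
Production build-up factor (1 − d/p) = 1 − 379/1,580 = 0.7601.
Q* = √(2DS / (H(1 − d/p))) = √(2 × 98,540 × 459 / (2.19 × 0.7601)).
= √(90,459,720 / 1.6647) ≈ 7371.614.

Q* ≈ 7,372 brackets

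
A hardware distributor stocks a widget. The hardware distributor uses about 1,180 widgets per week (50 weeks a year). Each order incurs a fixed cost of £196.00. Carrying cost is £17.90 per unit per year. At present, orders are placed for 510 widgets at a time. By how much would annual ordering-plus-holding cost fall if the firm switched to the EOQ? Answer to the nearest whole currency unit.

Extra cost ≈ £6,892 per year

Annual demand D = 1,180 × 50 = 59,000.
EOQ = √(2DS/H) = √(2 × 59,000 × 196 / 17.9) ≈ 1136.69.
Cost at Q* = (D/Q*)S + (Q*/2)H = √(2DSH) ≈ £20,346.77.
Cost at Q = 510: (59,000/510)×196 + (510/2)×17.9 = £22,674.51 + £4,564.50 = £27,239.01.
Excess = £27,239.01 − £20,346.77 = £6,892.24.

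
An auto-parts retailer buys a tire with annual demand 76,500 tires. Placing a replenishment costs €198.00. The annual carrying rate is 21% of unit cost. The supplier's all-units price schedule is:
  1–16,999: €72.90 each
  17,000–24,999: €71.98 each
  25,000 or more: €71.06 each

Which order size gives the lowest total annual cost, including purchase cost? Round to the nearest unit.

Q* ≈ 1,407 tires

Holding cost per unit per year at price C is H = 0.21·C.
Candidates are each tier's EOQ (if it falls in that tier) and each price-break quantity.
EOQ at €72.90 = 1406.7 (feasible in tier 1): TC = 76,500×€72.90 + (76,500/1406.7)×198 + (1406.7/2)×0.21×€72.90 = €5,598,385.34.
EOQ at €71.98 = 1415.7 < 17000, so use break Q=17000: TC = 76,500×€71.98 + (76,500/17000.0)×198 + (17000.0/2)×0.21×€71.98 = €5,635,845.30.
EOQ at €71.06 = 1424.8 < 25000, so use break Q=25000: TC = 76,500×€71.06 + (76,500/25000.0)×198 + (25000.0/2)×0.21×€71.06 = €5,623,228.38.
Lowest total cost is €5,598,385.34 at Q = 1406.7.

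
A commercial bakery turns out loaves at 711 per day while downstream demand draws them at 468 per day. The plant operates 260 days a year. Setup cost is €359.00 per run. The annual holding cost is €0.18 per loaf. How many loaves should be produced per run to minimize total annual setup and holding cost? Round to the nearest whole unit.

Annual demand D = 468 × 260 = 121,680.
Production build-up factor (1 − d/p) = 1 − 468/711 = 0.3418.
Q* = √(2DS / (H(1 − d/p))) = √(2 × 121,680 × 359 / (0.18 × 0.3418)).
= √(87,366,240 / 0.0615) ≈ 37684.888.

Q* ≈ 37,685 loaves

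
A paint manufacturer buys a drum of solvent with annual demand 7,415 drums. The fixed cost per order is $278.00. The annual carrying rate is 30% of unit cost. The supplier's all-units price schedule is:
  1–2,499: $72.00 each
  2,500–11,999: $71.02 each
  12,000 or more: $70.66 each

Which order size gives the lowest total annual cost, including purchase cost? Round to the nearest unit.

Holding cost per unit per year at price C is H = 0.30·C.
Evaluate total cost at each tier's feasible EOQ or, if the EOQ is below the tier, at the tier's minimum quantity.
EOQ at $72.00 = 436.9 (feasible in tier 1): TC = 7,415×$72.00 + (7,415/436.9)×278 + (436.9/2)×0.30×$72.00 = $543,316.69.
EOQ at $71.02 = 439.9 < 2500, so use break Q=2500: TC = 7,415×$71.02 + (7,415/2500.0)×278 + (2500.0/2)×0.30×$71.02 = $554,070.35.
EOQ at $70.66 = 441.0 < 12000, so use break Q=12000: TC = 7,415×$70.66 + (7,415/12000.0)×278 + (12000.0/2)×0.30×$70.66 = $651,303.68.
Lowest total cost is $543,316.69 at Q = 436.9.

Q* ≈ 437 drums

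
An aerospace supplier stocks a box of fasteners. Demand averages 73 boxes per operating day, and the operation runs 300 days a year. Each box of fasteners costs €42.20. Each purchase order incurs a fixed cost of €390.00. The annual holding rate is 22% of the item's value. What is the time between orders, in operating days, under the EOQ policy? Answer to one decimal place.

Annual demand D = 73 × 300 = 21,900.
Holding cost H = 0.22 × €42.20 = €9.2840 per unit per year.
EOQ = √(2DS/H) = √(2 × 21,900 × 390 / 9.284) ≈ 1356.44.
Cycle time = Q*/D × 300 = 1356.44 / 21,900 × 300 ≈ 18.581 days.

T ≈ 18.6 days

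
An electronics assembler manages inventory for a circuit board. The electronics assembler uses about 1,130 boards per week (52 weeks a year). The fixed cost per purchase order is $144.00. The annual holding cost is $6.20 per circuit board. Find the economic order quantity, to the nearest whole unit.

Q* ≈ 1,652 boards

Annual demand D = 1,130 × 52 = 58,760.
EOQ = √(2DS / H) = √(2 × 58,760 × 144 / 6.2).
= √(16,922,880 / 6.2) = √2,729,496.7742 ≈ 1652.119.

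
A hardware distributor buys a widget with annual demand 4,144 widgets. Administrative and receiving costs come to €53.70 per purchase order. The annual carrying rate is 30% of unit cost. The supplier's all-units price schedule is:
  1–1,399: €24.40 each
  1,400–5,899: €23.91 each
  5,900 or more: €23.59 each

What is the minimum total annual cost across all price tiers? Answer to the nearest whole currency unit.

Holding cost per unit per year at price C is H = 0.30·C.
For each price level, check whether its EOQ is feasible; otherwise the best quantity at that price is the breakpoint.
EOQ at €24.40 = 246.6 (feasible in tier 1): TC = 4,144×€24.40 + (4,144/246.6)×53.7 + (246.6/2)×0.30×€24.40 = €102,918.56.
EOQ at €23.91 = 249.1 < 1400, so use break Q=1400: TC = 4,144×€23.91 + (4,144/1400.0)×53.7 + (1400.0/2)×0.30×€23.91 = €104,263.09.
EOQ at €23.59 = 250.8 < 5900, so use break Q=5900: TC = 4,144×€23.59 + (4,144/5900.0)×53.7 + (5900.0/2)×0.30×€23.59 = €118,671.83.
Lowest total cost among the candidates is at Q = 246.6.

TC* ≈ €102,919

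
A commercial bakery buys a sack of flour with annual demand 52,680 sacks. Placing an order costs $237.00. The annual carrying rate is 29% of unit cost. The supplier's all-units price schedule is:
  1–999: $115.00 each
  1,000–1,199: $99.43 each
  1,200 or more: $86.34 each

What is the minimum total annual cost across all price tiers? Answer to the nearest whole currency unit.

Holding cost per unit per year at price C is H = 0.29·C.
Candidates are each tier's EOQ (if it falls in that tier) and each price-break quantity.
EOQ at $115.00 = 865.3 (feasible in tier 1): TC = 52,680×$115.00 + (52,680/865.3)×237 + (865.3/2)×0.29×$115.00 = $6,087,057.58.
EOQ at $99.43 = 930.6 < 1000, so use break Q=1000: TC = 52,680×$99.43 + (52,680/1000.0)×237 + (1000.0/2)×0.29×$99.43 = $5,264,874.91.
EOQ at $86.34 = 998.6 < 1200, so use break Q=1200: TC = 52,680×$86.34 + (52,680/1200.0)×237 + (1200.0/2)×0.29×$86.34 = $4,573,818.66.
Lowest total cost among the candidates is at Q = 1200.0.

TC* ≈ $4,573,819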